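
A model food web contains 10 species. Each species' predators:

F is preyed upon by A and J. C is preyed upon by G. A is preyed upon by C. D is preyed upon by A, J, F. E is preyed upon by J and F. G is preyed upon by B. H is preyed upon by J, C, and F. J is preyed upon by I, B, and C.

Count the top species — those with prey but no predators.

2

Top species (has prey, but nothing eats it): I, B.
Count: 2.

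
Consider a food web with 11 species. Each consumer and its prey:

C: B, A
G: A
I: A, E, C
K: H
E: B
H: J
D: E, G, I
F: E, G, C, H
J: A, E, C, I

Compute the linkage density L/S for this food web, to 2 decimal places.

L/S = 1.82

There are L = 20 links among S = 11 species.
L/S = 20/11 = 1.8182 ≈ 1.82.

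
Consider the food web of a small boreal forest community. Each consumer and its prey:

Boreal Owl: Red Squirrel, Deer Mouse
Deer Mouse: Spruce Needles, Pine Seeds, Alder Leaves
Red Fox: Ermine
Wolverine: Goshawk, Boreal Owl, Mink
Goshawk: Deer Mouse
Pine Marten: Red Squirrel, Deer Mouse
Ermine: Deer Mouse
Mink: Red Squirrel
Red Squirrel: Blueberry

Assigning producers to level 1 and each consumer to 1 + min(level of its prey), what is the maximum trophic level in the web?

4

Producers (level 1): Spruce Needles, Pine Seeds, Blueberry, Alder Leaves.
Following each consumer down to its lowest-level prey: Blueberry → Red Squirrel → Mink → Wolverine (levels 1 through 4).
All prey of Wolverine (Mink 3, Goshawk 3, Boreal Owl 3) are at level 3 or above, so Wolverine is at level 1 + 3 = 4.
Every consumer has at least one prey at level 3 or below, so none exceeds level 4.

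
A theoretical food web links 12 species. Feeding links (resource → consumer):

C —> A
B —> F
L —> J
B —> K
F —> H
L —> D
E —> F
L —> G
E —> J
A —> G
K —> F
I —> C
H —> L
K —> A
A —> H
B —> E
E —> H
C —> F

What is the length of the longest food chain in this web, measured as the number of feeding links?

5 links

One longest chain: B → E → F → H → L → D.
It has 6 species and 5 links.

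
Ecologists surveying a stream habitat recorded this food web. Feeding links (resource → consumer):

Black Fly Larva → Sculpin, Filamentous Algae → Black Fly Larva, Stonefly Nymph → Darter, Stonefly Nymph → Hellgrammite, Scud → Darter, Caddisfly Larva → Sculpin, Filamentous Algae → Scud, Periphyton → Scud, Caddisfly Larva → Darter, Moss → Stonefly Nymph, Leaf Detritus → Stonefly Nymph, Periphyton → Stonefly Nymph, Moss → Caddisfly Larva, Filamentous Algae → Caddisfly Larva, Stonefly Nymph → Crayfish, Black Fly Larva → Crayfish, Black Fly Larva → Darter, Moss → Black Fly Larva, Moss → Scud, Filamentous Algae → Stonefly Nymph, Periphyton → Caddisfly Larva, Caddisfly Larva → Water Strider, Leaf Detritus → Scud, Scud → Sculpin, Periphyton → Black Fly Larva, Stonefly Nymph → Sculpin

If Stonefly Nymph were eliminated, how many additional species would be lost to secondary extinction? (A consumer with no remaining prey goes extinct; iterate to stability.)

Remove Stonefly Nymph.
Round 1: Hellgrammite (all prey gone) → extinct.
No further losses. Total secondary extinctions: 1.

1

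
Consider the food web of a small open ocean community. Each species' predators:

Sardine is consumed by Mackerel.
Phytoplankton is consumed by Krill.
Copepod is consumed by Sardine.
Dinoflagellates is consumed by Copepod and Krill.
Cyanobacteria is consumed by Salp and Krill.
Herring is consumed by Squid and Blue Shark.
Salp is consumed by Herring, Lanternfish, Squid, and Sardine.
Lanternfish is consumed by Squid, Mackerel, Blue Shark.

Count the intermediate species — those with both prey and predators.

5

Intermediate species (has both prey and predators): Salp, Copepod, Herring, Lanternfish, Sardine.
Count: 5.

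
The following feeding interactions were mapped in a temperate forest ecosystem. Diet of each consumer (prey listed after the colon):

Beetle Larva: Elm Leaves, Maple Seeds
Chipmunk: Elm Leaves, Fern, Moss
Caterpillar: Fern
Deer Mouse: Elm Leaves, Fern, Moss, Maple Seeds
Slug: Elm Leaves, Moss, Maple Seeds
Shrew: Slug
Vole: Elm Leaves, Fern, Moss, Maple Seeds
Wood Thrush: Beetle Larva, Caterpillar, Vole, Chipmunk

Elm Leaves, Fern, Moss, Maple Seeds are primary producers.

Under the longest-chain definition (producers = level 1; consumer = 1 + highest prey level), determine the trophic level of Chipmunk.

Trophic level 2

Elm Leaves is a producer → level 1.
Chipmunk eats Elm Leaves (level 1); other prey at levels: Fern 1, Moss 1 → level 2.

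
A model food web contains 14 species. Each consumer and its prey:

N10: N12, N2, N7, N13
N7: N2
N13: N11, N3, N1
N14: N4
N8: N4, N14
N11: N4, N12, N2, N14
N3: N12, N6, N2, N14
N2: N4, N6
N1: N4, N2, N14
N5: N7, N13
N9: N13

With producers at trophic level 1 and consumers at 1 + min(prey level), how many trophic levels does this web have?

Producers (level 1): N4, N12, N6.
Following each consumer down to its lowest-level prey: N4 → N2 → N7 → N5 (levels 1 through 4).
All prey of N5 (N7 3, N13 3) are at level 3 or above, so N5 is at level 1 + 3 = 4.
Every consumer has at least one prey at level 3 or below, so none exceeds level 4.

4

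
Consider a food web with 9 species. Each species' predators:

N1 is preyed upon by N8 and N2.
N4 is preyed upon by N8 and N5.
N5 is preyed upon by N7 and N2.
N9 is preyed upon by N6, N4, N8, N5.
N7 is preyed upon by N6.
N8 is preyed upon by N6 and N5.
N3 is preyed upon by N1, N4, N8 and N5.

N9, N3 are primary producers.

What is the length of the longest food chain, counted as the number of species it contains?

6 species

One longest chain: N9 → N4 → N8 → N5 → N7 → N6.
It has 6 species and 5 links.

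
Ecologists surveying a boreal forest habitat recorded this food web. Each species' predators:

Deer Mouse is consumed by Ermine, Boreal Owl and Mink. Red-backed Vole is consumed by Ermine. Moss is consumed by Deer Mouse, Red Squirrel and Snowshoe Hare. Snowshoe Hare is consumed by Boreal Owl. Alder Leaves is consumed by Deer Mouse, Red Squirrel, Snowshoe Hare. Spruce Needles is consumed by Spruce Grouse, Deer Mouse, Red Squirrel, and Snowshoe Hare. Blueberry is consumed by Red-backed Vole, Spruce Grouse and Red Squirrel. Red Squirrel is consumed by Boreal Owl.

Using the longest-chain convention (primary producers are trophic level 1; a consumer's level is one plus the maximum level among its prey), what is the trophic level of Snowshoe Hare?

Trophic level 2

Spruce Needles is a producer → level 1.
Snowshoe Hare eats Spruce Needles (level 1); other prey at levels: Alder Leaves 1, Moss 1 → level 2.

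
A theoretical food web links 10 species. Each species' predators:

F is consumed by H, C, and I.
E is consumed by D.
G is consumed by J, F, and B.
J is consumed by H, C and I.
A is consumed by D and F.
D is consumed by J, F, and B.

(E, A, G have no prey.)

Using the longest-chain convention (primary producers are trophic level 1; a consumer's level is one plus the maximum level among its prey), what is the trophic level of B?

Trophic level 3

E is a producer → level 1.
D eats E (level 1); other prey at levels: A 1 → level 2.
B eats D (level 2); other prey at levels: G 1 → level 3.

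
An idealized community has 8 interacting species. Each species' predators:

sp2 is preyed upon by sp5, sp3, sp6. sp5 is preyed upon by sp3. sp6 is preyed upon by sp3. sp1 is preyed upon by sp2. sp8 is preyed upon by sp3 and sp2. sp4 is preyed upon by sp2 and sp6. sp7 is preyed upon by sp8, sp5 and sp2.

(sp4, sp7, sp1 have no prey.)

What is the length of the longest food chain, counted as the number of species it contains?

5 species

One longest chain: sp7 → sp8 → sp2 → sp6 → sp3.
It has 5 species and 4 links.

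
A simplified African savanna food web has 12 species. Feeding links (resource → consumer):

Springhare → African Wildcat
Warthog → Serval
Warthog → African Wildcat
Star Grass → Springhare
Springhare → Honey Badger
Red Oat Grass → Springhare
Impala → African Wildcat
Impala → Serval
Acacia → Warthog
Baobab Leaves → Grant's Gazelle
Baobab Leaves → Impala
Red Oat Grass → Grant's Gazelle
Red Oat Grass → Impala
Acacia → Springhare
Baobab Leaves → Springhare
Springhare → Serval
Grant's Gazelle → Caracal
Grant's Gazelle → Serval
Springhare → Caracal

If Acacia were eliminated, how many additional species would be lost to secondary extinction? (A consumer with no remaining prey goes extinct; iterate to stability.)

Remove Acacia.
Round 1: Warthog (all prey gone) → extinct.
No further losses. Total secondary extinctions: 1.

1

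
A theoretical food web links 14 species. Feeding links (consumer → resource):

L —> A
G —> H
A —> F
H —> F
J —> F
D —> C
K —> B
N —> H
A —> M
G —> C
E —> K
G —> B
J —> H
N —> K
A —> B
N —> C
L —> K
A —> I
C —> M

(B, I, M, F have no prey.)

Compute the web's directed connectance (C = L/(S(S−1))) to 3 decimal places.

C = 0.104

The web has S = 14 species and L = 19 feeding links.
C = L / (S(S−1)) = 19 / 182 = 0.1044 ≈ 0.104.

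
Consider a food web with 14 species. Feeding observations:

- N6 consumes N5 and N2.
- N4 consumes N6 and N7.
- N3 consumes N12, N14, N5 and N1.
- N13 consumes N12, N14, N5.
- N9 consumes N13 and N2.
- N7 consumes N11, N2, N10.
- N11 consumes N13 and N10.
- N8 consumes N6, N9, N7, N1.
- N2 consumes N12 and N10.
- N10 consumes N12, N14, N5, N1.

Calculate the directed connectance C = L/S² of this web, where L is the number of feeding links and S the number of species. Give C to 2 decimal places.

The web has S = 14 species and L = 28 feeding links.
C = L / S² = 28 / 196 = 0.1429 ≈ 0.14.

C = 0.14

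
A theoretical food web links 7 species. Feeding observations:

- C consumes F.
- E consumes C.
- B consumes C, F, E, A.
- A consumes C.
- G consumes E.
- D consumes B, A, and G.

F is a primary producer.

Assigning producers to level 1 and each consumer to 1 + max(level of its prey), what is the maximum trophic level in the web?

Producers (level 1): F.
F → C → E → G → D gives D level 5.
No species has a prey at level 5, so no species reaches level 6.

5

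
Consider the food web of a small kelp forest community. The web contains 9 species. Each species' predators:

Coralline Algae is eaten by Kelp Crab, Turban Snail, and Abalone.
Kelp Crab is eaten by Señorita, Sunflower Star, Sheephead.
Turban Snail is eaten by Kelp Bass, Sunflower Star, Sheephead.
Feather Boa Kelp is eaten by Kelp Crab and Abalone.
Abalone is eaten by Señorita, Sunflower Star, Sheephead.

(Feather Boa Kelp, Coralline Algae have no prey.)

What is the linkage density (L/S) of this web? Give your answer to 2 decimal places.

There are L = 14 links among S = 9 species.
L/S = 14/9 = 1.5556 ≈ 1.56.

L/S = 1.56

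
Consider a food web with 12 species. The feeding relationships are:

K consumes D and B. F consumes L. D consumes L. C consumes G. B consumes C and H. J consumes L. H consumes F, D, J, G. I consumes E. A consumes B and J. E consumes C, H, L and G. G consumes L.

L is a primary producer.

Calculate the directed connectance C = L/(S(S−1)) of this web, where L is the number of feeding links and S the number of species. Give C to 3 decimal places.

C = 0.152

The web has S = 12 species and L = 20 feeding links.
C = L / (S(S−1)) = 20 / 132 = 0.1515 ≈ 0.152.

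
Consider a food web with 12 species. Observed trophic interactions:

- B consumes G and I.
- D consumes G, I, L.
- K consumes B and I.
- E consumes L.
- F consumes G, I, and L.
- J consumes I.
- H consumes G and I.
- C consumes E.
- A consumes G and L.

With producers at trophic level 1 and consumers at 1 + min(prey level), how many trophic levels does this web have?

Producers (level 1): L, I, G.
Following each consumer down to its lowest-level prey: L → E → C (levels 1 through 3).
All prey of C (E 2) are at level 2 or above, so C is at level 1 + 2 = 3.
Every consumer has at least one prey at level 2 or below, so none exceeds level 3.

3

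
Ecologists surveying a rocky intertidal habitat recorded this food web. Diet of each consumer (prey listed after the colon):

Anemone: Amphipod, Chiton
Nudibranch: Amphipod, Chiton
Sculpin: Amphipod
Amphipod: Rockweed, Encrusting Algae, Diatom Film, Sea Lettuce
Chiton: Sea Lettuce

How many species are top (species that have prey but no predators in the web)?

Top species (has prey, but nothing eats it): Sculpin, Anemone, Nudibranch.
Count: 3.

3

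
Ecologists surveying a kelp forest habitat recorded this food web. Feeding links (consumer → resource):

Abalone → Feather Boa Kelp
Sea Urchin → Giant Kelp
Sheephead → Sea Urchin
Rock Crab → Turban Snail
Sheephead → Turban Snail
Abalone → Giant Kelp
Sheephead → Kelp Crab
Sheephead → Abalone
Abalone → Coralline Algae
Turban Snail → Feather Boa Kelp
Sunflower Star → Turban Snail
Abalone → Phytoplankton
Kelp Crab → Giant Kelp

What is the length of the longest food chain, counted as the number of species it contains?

One longest chain: Feather Boa Kelp → Turban Snail → Sunflower Star.
It has 3 species and 2 links.

3 species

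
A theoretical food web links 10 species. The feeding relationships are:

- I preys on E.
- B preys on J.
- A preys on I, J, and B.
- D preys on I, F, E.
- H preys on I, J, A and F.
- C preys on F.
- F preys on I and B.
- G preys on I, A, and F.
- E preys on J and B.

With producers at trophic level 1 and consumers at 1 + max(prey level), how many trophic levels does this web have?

6

Producers (level 1): J.
J → B → E → I → F → D gives D level 6.
No species has a prey at level 6, so no species reaches level 7.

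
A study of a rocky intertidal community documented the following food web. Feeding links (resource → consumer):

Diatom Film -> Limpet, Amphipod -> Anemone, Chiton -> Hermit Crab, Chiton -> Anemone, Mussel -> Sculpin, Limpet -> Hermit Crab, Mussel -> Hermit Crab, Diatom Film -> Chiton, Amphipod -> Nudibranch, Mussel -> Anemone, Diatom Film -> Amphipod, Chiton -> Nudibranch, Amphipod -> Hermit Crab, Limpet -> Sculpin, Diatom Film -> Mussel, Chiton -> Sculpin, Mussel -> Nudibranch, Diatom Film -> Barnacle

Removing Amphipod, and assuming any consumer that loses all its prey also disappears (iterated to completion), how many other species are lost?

Remove Amphipod.
Every predator of it retains at least one other prey: Anemone still has Mussel, Chiton; Nudibranch still has Mussel, Chiton; Hermit Crab still has Mussel, Limpet, Chiton.
No consumer loses all prey, so no secondary extinctions occur.

0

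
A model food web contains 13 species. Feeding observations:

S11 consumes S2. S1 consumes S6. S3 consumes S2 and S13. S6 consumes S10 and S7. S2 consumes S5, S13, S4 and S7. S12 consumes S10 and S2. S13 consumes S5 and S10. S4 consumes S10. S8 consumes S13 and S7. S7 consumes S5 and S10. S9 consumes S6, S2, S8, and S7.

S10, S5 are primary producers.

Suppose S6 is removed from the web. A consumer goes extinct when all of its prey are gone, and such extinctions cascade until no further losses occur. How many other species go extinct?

Remove S6.
Round 1: S1 (all prey gone) → extinct.
No further losses. Total secondary extinctions: 1.

1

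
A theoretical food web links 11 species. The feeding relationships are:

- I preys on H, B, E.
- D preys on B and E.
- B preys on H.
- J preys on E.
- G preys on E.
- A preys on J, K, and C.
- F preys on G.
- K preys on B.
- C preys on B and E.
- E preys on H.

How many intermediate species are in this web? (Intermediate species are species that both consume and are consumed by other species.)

6

Intermediate species (has both prey and predators): B, E, K, C, G, J.
Count: 6.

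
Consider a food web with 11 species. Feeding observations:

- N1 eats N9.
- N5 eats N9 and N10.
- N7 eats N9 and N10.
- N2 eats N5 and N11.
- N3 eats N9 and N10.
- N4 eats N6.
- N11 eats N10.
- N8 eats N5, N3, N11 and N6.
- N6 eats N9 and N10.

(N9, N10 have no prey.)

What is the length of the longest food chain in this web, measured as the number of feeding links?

One longest chain: N9 → N6 → N8.
It has 3 species and 2 links.

2 links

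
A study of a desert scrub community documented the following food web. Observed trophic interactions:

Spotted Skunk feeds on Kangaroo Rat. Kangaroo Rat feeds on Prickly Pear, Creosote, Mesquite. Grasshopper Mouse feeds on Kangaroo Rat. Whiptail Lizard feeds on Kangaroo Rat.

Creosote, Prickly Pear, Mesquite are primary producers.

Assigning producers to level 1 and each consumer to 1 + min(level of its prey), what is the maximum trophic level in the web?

Producers (level 1): Creosote, Prickly Pear, Mesquite.
Following each consumer down to its lowest-level prey: Creosote → Kangaroo Rat → Grasshopper Mouse (levels 1 through 3).
All prey of Grasshopper Mouse (Kangaroo Rat 2) are at level 2 or above, so Grasshopper Mouse is at level 1 + 2 = 3.
Every consumer has at least one prey at level 2 or below, so none exceeds level 3.

3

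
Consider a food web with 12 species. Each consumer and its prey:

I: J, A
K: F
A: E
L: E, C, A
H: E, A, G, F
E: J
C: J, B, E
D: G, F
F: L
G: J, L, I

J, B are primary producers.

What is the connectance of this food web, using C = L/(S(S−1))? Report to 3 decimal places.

C = 0.159

The web has S = 12 species and L = 21 feeding links.
C = L / (S(S−1)) = 21 / 132 = 0.1591 ≈ 0.159.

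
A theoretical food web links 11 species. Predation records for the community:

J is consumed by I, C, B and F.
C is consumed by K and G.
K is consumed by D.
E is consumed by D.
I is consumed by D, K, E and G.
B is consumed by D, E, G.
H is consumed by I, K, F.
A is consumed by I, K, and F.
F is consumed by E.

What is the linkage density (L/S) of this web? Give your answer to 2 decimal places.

There are L = 22 links among S = 11 species.
L/S = 22/11 = 2.0000 ≈ 2.00.

L/S = 2.00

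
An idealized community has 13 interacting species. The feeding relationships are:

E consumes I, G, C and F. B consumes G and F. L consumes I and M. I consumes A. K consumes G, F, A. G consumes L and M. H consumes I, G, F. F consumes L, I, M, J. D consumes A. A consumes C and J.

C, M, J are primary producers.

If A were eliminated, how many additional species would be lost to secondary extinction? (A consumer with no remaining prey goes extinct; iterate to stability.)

Remove A.
Round 1: D (all prey gone), I (all prey gone) → extinct.
No further losses. Total secondary extinctions: 2.

2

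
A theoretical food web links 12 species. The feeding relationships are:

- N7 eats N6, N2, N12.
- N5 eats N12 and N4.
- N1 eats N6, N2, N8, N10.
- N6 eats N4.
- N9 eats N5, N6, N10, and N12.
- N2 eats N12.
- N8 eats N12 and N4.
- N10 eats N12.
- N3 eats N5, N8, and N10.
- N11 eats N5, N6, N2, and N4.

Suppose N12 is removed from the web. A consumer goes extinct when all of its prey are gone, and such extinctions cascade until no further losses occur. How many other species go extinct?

2

Remove N12.
Round 1: N2 (all prey gone), N10 (all prey gone) → extinct.
No further losses. Total secondary extinctions: 2.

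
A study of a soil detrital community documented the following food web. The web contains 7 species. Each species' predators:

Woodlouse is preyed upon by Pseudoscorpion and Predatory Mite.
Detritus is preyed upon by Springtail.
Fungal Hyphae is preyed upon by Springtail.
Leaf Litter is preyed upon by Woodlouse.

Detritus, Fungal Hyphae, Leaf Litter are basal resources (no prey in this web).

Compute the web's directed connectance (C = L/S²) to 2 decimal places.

The web has S = 7 species and L = 5 feeding links.
C = L / S² = 5 / 49 = 0.1020 ≈ 0.10.

C = 0.10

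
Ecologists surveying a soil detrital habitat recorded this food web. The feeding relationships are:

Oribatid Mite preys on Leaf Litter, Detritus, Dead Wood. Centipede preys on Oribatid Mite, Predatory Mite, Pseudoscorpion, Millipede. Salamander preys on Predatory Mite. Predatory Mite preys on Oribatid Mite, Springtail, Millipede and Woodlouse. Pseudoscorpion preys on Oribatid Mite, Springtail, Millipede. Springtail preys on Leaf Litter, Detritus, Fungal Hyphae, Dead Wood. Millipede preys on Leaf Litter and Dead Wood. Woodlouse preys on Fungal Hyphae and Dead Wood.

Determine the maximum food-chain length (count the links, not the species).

One longest chain: Fungal Hyphae → Springtail → Predatory Mite → Salamander.
It has 4 species and 3 links.

3 links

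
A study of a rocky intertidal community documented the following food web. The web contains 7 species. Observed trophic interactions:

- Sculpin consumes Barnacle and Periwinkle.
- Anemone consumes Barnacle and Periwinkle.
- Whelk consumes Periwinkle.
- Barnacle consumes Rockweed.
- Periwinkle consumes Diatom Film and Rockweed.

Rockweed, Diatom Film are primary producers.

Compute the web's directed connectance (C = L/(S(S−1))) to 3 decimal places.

C = 0.190

The web has S = 7 species and L = 8 feeding links.
C = L / (S(S−1)) = 8 / 42 = 0.1905 ≈ 0.190.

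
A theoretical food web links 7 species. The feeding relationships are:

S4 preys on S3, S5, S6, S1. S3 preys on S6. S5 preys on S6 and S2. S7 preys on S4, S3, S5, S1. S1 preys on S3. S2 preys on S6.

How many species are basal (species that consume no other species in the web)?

Basal species (no prey listed): S6.
Count: 1.

1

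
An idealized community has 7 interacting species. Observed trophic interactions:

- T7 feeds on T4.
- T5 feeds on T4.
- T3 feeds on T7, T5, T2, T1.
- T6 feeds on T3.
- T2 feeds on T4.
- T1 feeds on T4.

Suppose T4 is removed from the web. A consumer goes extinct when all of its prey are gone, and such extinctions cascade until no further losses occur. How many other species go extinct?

6

Remove T4.
Round 1: T7 (all prey gone), T5 (all prey gone), T1 (all prey gone), T2 (all prey gone) → extinct.
Round 2: T3 (all prey gone) → extinct.
Round 3: T6 (all prey gone) → extinct.
No further losses. Total secondary extinctions: 6.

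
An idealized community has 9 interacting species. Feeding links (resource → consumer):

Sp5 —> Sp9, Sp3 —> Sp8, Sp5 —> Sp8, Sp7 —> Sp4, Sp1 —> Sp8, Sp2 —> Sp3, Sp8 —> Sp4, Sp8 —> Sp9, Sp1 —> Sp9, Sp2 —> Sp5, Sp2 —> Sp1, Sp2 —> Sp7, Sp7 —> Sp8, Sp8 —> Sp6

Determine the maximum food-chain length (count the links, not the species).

One longest chain: Sp2 → Sp1 → Sp8 → Sp4.
It has 4 species and 3 links.

3 links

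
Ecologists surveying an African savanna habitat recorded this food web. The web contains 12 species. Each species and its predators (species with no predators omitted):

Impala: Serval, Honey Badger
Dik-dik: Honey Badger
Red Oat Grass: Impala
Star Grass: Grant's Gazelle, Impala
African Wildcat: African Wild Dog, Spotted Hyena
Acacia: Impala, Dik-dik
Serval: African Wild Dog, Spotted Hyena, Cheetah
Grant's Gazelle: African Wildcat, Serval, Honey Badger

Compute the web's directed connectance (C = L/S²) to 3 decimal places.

The web has S = 12 species and L = 16 feeding links.
C = L / S² = 16 / 144 = 0.1111 ≈ 0.111.

C = 0.111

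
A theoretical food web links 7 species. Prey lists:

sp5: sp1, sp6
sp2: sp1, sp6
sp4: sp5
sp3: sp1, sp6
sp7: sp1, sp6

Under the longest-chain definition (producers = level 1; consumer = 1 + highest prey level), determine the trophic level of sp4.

sp1 is a producer → level 1.
sp5 eats sp1 (level 1); other prey at levels: sp6 1 → level 2.
sp4 eats sp5 → level 3.

Trophic level 3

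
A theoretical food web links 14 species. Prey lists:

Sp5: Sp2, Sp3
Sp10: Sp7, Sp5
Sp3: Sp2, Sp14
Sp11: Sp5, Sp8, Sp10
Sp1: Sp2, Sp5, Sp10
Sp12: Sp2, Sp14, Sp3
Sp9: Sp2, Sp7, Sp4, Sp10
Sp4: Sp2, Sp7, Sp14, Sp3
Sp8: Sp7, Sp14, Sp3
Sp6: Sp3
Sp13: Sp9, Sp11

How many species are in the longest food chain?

One longest chain: Sp2 → Sp3 → Sp5 → Sp10 → Sp9 → Sp13.
It has 6 species and 5 links.

6 species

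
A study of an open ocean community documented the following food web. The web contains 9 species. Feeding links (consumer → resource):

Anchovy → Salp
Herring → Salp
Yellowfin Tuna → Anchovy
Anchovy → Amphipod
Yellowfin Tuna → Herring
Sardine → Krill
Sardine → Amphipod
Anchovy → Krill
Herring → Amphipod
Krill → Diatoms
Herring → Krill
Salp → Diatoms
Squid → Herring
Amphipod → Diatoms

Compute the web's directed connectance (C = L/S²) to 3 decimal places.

The web has S = 9 species and L = 14 feeding links.
C = L / S² = 14 / 81 = 0.1728 ≈ 0.173.

C = 0.173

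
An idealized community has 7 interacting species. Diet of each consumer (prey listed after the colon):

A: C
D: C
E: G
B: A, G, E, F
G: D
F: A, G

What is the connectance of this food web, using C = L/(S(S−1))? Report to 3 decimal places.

The web has S = 7 species and L = 10 feeding links.
C = L / (S(S−1)) = 10 / 42 = 0.2381 ≈ 0.238.

C = 0.238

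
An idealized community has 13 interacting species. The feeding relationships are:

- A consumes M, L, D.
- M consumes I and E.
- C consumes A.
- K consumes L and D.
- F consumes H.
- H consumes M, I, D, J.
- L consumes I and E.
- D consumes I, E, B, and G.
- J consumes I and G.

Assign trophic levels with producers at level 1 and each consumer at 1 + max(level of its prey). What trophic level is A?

E is a producer → level 1.
M eats E (level 1); other prey at levels: I 1 → level 2.
A eats M (level 2); other prey at levels: L 2, D 2 → level 3.

Trophic level 3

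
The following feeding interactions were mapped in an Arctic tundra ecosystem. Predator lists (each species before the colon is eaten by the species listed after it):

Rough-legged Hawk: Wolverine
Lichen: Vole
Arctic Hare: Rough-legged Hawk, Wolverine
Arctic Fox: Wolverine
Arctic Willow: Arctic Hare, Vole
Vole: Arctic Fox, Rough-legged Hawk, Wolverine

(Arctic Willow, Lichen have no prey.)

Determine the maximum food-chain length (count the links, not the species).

One longest chain: Arctic Willow → Vole → Arctic Fox → Wolverine.
It has 4 species and 3 links.

3 links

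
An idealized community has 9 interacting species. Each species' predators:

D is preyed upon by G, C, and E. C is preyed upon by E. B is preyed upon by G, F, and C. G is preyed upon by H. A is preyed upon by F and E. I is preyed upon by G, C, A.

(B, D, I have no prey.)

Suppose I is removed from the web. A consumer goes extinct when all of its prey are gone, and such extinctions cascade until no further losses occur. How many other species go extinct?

Remove I.
Round 1: A (all prey gone) → extinct.
No further losses. Total secondary extinctions: 1.

1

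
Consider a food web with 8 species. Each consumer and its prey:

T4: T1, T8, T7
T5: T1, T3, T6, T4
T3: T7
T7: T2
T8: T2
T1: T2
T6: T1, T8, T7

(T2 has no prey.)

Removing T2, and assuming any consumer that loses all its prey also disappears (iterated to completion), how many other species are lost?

Remove T2.
Round 1: T1 (all prey gone), T8 (all prey gone), T7 (all prey gone) → extinct.
Round 2: T3 (all prey gone), T6 (all prey gone), T4 (all prey gone) → extinct.
Round 3: T5 (all prey gone) → extinct.
No further losses. Total secondary extinctions: 7.

7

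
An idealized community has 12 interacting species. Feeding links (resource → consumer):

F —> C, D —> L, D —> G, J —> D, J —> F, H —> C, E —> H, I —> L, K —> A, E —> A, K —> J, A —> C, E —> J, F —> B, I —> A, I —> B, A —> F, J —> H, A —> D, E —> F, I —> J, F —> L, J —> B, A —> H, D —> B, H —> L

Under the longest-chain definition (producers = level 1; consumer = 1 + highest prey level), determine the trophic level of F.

Trophic level 3

E is a producer → level 1.
A eats E (level 1); other prey at levels: K 1, I 1 → level 2.
F eats A (level 2); other prey at levels: E 1, J 2 → level 3.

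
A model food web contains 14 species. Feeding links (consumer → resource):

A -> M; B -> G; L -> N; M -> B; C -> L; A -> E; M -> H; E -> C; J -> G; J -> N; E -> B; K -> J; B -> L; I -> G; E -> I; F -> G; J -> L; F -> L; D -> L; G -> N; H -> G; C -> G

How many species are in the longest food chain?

One longest chain: N → G → I → E → A.
It has 5 species and 4 links.

5 species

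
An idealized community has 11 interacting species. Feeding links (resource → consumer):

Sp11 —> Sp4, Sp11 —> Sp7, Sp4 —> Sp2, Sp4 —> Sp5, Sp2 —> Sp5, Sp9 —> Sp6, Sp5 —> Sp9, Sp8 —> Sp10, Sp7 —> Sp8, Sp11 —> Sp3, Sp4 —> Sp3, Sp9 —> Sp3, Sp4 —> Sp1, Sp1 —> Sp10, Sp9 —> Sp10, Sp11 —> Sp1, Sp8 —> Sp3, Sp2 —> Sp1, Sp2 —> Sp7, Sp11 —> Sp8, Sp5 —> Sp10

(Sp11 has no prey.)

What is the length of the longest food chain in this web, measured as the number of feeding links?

One longest chain: Sp11 → Sp4 → Sp2 → Sp5 → Sp9 → Sp3.
It has 6 species and 5 links.

5 links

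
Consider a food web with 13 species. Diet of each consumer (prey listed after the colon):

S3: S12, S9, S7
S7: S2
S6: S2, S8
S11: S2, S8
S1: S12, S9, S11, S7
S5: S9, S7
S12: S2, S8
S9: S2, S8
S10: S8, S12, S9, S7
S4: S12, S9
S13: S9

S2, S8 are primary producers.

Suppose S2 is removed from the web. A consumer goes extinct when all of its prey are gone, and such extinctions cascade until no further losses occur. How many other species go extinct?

Remove S2.
Round 1: S7 (all prey gone) → extinct.
No further losses. Total secondary extinctions: 1.

1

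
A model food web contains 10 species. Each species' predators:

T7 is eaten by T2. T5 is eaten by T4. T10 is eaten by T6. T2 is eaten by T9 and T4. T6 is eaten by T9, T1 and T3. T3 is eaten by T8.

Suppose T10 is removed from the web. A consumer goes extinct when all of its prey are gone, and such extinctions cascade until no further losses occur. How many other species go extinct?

Remove T10.
Round 1: T6 (all prey gone) → extinct.
Round 2: T1 (all prey gone), T3 (all prey gone) → extinct.
Round 3: T8 (all prey gone) → extinct.
No further losses. Total secondary extinctions: 4.

4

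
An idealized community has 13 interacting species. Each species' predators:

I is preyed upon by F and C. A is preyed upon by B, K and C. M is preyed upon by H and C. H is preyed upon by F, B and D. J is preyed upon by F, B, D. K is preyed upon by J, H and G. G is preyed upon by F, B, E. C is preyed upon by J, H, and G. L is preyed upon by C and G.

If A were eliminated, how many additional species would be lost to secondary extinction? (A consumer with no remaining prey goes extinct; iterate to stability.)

Remove A.
Round 1: K (all prey gone) → extinct.
No further losses. Total secondary extinctions: 1.

1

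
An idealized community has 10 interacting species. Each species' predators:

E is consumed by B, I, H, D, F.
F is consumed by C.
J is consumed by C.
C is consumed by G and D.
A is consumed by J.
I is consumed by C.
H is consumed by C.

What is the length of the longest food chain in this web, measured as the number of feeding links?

3 links

One longest chain: E → F → C → D.
It has 4 species and 3 links.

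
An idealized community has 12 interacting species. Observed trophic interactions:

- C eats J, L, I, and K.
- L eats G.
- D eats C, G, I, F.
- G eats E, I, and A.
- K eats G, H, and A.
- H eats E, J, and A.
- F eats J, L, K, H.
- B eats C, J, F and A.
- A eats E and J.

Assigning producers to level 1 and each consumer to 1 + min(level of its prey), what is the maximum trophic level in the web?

3

Producers (level 1): E, I, J.
Following each consumer down to its lowest-level prey: E → A → K (levels 1 through 3).
All prey of K (A 2, H 2, G 2) are at level 2 or above, so K is at level 1 + 2 = 3.
Every consumer has at least one prey at level 2 or below, so none exceeds level 3.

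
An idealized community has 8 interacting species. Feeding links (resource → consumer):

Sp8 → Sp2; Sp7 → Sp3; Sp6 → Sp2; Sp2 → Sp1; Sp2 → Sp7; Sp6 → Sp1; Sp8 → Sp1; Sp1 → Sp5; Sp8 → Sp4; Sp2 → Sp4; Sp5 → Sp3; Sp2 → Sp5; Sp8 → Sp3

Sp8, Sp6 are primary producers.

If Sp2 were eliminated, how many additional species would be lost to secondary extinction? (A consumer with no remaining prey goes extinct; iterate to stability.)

Remove Sp2.
Round 1: Sp7 (all prey gone) → extinct.
No further losses. Total secondary extinctions: 1.

1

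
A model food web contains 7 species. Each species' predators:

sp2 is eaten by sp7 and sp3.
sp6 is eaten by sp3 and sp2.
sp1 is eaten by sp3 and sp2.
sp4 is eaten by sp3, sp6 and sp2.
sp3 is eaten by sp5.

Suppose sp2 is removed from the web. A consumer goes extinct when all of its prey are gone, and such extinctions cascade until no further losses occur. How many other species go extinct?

Remove sp2.
Round 1: sp7 (all prey gone) → extinct.
No further losses. Total secondary extinctions: 1.

1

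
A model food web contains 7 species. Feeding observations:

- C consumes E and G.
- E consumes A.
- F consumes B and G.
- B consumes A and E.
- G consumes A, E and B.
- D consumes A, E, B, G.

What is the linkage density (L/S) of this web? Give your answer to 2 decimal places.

There are L = 14 links among S = 7 species.
L/S = 14/7 = 2.0000 ≈ 2.00.

L/S = 2.00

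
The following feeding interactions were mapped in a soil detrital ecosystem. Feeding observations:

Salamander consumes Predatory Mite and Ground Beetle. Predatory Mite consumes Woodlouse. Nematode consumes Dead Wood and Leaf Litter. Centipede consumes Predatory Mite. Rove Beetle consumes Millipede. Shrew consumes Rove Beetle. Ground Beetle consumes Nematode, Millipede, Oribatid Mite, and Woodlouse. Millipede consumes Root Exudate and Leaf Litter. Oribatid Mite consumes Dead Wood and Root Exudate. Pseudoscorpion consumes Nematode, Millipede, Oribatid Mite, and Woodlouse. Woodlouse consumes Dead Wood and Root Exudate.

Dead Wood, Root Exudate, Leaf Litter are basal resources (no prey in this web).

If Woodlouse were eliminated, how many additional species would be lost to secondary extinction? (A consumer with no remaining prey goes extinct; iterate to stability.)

2

Remove Woodlouse.
Round 1: Predatory Mite (all prey gone) → extinct.
Round 2: Centipede (all prey gone) → extinct.
No further losses. Total secondary extinctions: 2.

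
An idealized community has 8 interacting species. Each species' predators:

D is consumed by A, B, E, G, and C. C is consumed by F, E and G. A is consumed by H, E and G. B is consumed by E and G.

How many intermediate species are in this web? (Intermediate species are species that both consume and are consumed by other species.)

3

Intermediate species (has both prey and predators): A, B, C.
Count: 3.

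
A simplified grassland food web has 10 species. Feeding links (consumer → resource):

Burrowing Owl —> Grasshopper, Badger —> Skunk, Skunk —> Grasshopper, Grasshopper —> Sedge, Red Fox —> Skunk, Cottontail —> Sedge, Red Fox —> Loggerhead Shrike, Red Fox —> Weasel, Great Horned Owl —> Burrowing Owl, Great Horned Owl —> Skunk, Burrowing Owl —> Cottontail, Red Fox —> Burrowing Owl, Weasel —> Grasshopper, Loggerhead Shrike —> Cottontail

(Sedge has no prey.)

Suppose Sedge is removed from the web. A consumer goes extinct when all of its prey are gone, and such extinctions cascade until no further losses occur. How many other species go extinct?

Remove Sedge.
Round 1: Cottontail (all prey gone), Grasshopper (all prey gone) → extinct.
Round 2: Skunk (all prey gone), Loggerhead Shrike (all prey gone), Weasel (all prey gone), Burrowing Owl (all prey gone) → extinct.
Round 3: Great Horned Owl (all prey gone), Badger (all prey gone), Red Fox (all prey gone) → extinct.
No further losses. Total secondary extinctions: 9.

9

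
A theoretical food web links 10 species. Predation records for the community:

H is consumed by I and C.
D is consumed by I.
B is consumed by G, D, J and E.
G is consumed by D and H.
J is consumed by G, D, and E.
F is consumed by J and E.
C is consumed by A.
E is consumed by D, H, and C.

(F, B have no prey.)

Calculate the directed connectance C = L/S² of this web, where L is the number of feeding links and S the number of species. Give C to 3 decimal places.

The web has S = 10 species and L = 18 feeding links.
C = L / S² = 18 / 100 = 0.1800 ≈ 0.180.

C = 0.180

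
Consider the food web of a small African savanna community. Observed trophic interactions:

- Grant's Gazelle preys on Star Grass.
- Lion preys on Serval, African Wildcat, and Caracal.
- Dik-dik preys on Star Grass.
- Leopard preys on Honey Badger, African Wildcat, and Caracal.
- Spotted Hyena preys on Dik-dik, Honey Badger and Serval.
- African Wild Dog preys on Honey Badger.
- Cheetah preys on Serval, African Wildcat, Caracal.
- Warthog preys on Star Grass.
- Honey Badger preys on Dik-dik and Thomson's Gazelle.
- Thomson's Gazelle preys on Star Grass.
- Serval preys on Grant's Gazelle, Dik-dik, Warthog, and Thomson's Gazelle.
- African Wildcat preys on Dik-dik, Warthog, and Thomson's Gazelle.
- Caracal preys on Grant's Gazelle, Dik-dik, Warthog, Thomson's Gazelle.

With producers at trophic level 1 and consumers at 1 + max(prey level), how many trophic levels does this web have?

Producers (level 1): Star Grass.
Star Grass → Thomson's Gazelle → Honey Badger → Spotted Hyena gives Spotted Hyena level 4.
No species has a prey at level 4, so no species reaches level 5.

4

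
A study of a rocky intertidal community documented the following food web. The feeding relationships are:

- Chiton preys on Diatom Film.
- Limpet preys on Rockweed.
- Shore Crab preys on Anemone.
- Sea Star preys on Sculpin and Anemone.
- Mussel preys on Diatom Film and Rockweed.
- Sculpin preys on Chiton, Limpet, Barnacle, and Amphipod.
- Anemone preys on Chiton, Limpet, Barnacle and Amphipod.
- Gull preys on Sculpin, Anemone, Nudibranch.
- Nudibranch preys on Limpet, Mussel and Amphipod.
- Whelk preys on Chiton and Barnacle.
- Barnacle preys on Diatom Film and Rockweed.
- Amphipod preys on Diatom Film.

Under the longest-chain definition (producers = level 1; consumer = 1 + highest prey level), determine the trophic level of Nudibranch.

Rockweed is a producer → level 1.
Limpet eats Rockweed → level 2.
Nudibranch eats Limpet (level 2); other prey at levels: Mussel 2, Amphipod 2 → level 3.

Trophic level 3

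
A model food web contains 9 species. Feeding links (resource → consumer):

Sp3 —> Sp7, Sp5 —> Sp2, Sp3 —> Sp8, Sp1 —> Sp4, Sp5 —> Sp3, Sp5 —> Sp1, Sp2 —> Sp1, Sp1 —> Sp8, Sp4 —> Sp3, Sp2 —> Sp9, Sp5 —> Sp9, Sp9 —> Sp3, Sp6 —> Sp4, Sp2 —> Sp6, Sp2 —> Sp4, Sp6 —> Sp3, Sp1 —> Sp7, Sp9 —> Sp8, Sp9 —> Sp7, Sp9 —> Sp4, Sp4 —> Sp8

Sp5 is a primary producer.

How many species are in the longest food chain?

One longest chain: Sp5 → Sp2 → Sp9 → Sp4 → Sp3 → Sp7.
It has 6 species and 5 links.

6 species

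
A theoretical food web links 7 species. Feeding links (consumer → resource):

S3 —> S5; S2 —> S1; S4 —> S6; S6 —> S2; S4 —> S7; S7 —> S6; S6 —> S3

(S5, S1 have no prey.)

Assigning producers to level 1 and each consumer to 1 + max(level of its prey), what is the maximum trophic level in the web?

5

Producers (level 1): S5, S1.
S1 → S2 → S6 → S7 → S4 gives S4 level 5.
No species has a prey at level 5, so no species reaches level 6.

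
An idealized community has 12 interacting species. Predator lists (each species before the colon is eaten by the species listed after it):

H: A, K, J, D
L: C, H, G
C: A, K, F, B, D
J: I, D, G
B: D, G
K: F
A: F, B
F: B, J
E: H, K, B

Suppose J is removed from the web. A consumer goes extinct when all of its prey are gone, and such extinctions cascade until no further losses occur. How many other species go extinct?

1

Remove J.
Round 1: I (all prey gone) → extinct.
No further losses. Total secondary extinctions: 1.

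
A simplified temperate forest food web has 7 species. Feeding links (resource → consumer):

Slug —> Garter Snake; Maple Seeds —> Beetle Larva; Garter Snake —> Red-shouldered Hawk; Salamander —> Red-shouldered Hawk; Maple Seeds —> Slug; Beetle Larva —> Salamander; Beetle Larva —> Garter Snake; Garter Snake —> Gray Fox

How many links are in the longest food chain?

3 links

One longest chain: Maple Seeds → Beetle Larva → Salamander → Red-shouldered Hawk.
It has 4 species and 3 links.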